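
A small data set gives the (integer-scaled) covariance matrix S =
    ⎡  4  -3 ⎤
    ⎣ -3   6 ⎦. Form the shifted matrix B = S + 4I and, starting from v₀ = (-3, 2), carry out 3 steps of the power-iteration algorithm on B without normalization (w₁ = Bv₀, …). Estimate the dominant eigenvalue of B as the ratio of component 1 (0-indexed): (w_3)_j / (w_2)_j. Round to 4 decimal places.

12.5816

B = S + 4I has rows (8, -3); (-3, 10)
w1 = Bv₀ = (-30, 29)
w2 = Bw1 = (-327, 380)
w3 = Bw2 = (-3756, 4781)
Ratio: 4781/380 = 12.5816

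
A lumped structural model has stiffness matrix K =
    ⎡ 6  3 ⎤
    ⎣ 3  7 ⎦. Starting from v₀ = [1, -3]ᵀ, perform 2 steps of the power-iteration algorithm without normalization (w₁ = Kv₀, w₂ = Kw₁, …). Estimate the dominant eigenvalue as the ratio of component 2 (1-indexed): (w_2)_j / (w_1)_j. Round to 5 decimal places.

7.50000

w1 = Kv₀ = (6·1 + 3·(-3); 3·1 + 7·(-3)) = (-3, -18)
w2 = Kw1 = (6·(-3) + 3·(-18); 3·(-3) + 7·(-18)) = (-72, -135)
Ratio at component: -135 / -18 = 7.50000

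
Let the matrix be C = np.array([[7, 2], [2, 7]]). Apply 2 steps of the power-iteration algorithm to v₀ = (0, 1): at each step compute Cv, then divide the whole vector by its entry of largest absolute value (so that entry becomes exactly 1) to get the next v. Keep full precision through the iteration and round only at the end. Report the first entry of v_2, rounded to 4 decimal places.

Cv0 = (2.00000, 7.00000); divide by 7.00000 → v1 = (0.28571, 1.00000)
Cv1 = (4.00000, 7.57143); divide by 7.57143 → v2 = (0.52830, 1.00000)
Requested entry of v2: 28/53 = 0.5283

0.5283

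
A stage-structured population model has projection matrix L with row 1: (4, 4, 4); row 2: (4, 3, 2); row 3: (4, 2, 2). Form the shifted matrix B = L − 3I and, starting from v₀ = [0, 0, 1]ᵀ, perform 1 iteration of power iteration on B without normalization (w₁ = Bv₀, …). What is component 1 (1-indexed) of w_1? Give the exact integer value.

4

B = L − 3I has rows (1, 4, 4); (4, 0, 2); (4, 2, -1)
w1 = Bv₀ = (4, 2, -1)
Requested component of w1: 4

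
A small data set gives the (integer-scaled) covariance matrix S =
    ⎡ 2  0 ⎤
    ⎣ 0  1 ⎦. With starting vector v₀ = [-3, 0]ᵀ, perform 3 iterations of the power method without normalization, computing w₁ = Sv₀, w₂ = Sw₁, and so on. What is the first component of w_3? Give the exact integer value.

-24

w1 = Sv₀ = (2·(-3) + 0·0; 0·(-3) + 1·0) = (-6, 0)
w2 = Sw1 = (2·(-6) + 0·0; 0·(-6) + 1·0) = (-12, 0)
w3 = Sw2 = (-24, 0)
The requested component of w3 is -24.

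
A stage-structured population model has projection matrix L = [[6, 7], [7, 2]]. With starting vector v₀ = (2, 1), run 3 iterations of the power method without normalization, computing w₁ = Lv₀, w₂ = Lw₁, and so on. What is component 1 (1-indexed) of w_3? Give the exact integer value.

w1 = Lv₀ = (6·2 + 7·1; 7·2 + 2·1) = (19, 16)
w2 = Lw1 = (6·19 + 7·16; 7·19 + 2·16) = (226, 165)
w3 = Lw2 = (2511, 1912)
The requested component of w3 is 2511.

2511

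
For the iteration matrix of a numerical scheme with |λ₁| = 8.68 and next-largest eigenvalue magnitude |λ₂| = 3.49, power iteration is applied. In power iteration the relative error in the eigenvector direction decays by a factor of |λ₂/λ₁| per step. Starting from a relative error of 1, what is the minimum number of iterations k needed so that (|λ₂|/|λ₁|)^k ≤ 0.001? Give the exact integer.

8

|λ₂/λ₁| = 3.49/8.68 = 0.40207
Need k ≥ ln(0.001) / ln(0.40207) = -6.9078 / -0.9111 ≈ 7.582
Smallest integer k satisfying the bound: 8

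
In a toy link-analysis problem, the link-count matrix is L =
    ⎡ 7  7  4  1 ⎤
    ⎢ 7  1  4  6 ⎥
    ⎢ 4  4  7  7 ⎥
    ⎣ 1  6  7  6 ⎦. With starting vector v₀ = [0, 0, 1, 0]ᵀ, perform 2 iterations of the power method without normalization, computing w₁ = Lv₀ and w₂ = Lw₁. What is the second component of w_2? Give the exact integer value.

102

w1 = Lv₀ = (7·0 + 7·0 + 4·1 + 1·0; 7·0 + 1·0 + 4·1 + 6·0; 4·0 + 4·0 + 7·1 + 7·0; 1·0 + 6·0 + 7·1 + 6·0) = (4, 4, 7, 7)
w2 = Lw1 = (7·4 + 7·4 + 4·7 + 1·7; 7·4 + 1·4 + 4·7 + 6·7; 4·4 + 4·4 + 7·7 + 7·7; 1·4 + 6·4 + 7·7 + 6·7) = (91, 102, 130, 119)
The requested component of w2 is 102.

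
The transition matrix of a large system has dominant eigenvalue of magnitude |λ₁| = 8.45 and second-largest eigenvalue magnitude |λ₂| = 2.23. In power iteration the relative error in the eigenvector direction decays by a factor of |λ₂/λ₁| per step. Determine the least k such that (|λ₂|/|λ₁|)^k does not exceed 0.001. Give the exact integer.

|λ₂/λ₁| = 2.23/8.45 = 0.26391
Need k ≥ ln(0.001) / ln(0.26391) = -6.9078 / -1.3322 ≈ 5.185
Smallest integer k satisfying the bound: 6

6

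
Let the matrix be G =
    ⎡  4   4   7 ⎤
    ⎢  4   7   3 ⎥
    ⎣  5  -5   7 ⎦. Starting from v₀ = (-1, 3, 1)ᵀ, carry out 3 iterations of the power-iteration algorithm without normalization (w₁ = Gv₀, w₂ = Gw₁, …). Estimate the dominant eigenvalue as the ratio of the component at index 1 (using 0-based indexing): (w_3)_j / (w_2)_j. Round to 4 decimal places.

λ ≈ 6.0559

w1 = Gv₀ = (4·(-1) + 4·3 + 7·1; 4·(-1) + 7·3 + 3·1; 5·(-1) + (-5)·3 + 7·1) = (15, 20, -13)
w2 = Gw1 = (4·15 + 4·20 + 7·(-13); 4·15 + 7·20 + 3·(-13); 5·15 + (-5)·20 + 7·(-13)) = (49, 161, -116)
w3 = Gw2 = (28, 975, -1372)
Ratio at component: 975 / 161 = 6.0559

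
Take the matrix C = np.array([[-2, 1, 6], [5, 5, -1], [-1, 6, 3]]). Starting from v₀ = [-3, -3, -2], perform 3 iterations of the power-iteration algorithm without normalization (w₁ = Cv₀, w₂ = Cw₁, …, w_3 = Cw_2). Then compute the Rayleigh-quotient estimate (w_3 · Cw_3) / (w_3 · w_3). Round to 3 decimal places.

7.444

w1 = Cv₀ = (-9, -28, -21)
w2 = Cw1 = (-136, -164, -222)
w3 = Cw2 = (-1224, -1278, -1514)
Cw3 = (-7914, -10996, -10986)
w3·Cw3 = (-1224)·(-7914) + (-1278)·(-10996) + (-1514)·(-10986) = 40372428; w3·w3 = (-1224)·(-1224) + (-1278)·(-1278) + (-1514)·(-1514) = 5423656
λ ≈ 40372428/5423656 = 7.444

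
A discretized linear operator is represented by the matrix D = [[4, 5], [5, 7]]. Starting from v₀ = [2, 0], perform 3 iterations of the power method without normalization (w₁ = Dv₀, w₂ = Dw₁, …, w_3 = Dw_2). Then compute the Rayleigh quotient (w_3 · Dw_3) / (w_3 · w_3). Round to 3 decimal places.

10.720

w1 = Dv₀ = (4·2 + 5·0; 5·2 + 7·0) = (8, 10)
w2 = Dw1 = (4·8 + 5·10; 5·8 + 7·10) = (82, 110)
w3 = Dw2 = (878, 1180)
Dw3 = (9412, 12650)
w3·Dw3 = 878·9412 + 1180·12650 = 23190736; w3·w3 = 878·878 + 1180·1180 = 2163284
λ ≈ 23190736/2163284 = 10.720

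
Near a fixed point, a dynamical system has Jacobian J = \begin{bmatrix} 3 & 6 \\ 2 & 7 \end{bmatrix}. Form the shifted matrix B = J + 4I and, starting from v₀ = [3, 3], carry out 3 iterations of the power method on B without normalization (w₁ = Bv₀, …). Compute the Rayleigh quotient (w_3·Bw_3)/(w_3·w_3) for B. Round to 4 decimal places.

13.0000

B = J + 4I has rows (7, 6); (2, 11)
w1 = Bv₀ = (7·3 + 6·3; 2·3 + 11·3) = (39, 39)
w2 = Bw1 = (7·39 + 6·39; 2·39 + 11·39) = (507, 507)
w3 = Bw2 = (6591, 6591)
Bw3 = (85683, 85683)
w3·Bw3 = 1129473306; w3·w3 = 86882562; μ ≈ 1129473306/86882562 = 13.0000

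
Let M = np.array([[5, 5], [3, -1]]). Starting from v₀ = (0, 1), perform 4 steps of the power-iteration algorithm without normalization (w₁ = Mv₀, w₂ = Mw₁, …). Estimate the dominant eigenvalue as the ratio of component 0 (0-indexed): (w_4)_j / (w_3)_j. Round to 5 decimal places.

λ ≈ 6.22222

w1 = Mv₀ = (5·0 + 5·1; 3·0 + (-1)·1) = (5, -1)
w2 = Mw1 = (5·5 + 5·(-1); 3·5 + (-1)·(-1)) = (20, 16)
w3 = Mw2 = (180, 44)
w4 = Mw3 = (1120, 496)
Ratio at component: 1120 / 180 = 6.22222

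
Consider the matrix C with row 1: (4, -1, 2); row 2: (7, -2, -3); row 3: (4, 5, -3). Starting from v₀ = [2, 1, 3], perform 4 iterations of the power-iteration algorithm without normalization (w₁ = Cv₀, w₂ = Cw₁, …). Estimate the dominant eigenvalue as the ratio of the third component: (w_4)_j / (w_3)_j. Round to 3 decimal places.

λ ≈ 0.505

w1 = Cv₀ = (13, 3, 4)
w2 = Cw1 = (57, 73, 55)
w3 = Cw2 = (265, 88, 428)
w4 = Cw3 = (1828, 395, 216)
Ratio at component: 216 / 428 = 0.505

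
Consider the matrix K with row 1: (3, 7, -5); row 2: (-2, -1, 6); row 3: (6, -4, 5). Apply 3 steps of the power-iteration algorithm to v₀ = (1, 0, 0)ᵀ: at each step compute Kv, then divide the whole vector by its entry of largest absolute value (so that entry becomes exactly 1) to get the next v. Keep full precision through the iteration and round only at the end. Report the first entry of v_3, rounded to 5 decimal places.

Kv0 = (3.000000, -2.000000, 6.000000); divide by 6.000000 → v1 = (0.500000, -0.333333, 1.000000)
Kv1 = (-5.833333, 5.333333, 9.333333); divide by 9.333333 → v2 = (-0.625000, 0.571429, 1.000000)
Kv2 = (-2.875000, 6.678571, -1.035714); divide by 6.678571 → v3 = (-0.430481, 1.000000, -0.155080)
Requested entry of v3: -161/374 = -0.43048

-0.43048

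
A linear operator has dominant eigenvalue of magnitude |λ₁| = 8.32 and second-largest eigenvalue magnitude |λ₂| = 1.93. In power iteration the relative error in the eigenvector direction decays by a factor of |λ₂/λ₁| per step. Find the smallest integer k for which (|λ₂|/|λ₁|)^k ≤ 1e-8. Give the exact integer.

|λ₂/λ₁| = 1.93/8.32 = 0.23197
Need k ≥ ln(1e-8) / ln(0.23197) = -18.4207 / -1.4611 ≈ 12.607
Smallest integer k satisfying the bound: 13

13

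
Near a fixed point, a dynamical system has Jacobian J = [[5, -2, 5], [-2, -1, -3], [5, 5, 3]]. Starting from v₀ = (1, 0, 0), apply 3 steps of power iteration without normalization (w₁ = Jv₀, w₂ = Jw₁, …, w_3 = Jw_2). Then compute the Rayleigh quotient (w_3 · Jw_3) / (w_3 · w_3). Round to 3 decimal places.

w1 = Jv₀ = (5·1 + (-2)·0 + 5·0; (-2)·1 + (-1)·0 + (-3)·0; 5·1 + 5·0 + 3·0) = (5, -2, 5)
w2 = Jw1 = (5·5 + (-2)·(-2) + 5·5; (-2)·5 + (-1)·(-2) + (-3)·5; 5·5 + 5·(-2) + 3·5) = (54, -23, 30)
w3 = Jw2 = (466, -175, 245)
Jw3 = (3905, -1492, 2190)
w3·Jw3 = 466·3905 + (-175)·(-1492) + 245·2190 = 2617380; w3·w3 = 466·466 + (-175)·(-175) + 245·245 = 307806
λ ≈ 2617380/307806 = 8.503

λ ≈ 8.503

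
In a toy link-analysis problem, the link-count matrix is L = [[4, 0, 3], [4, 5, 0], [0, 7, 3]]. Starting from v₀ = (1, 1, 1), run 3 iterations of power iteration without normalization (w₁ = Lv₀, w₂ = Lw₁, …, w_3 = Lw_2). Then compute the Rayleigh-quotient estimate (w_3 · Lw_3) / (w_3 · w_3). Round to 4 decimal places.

w1 = Lv₀ = (4·1 + 0·1 + 3·1; 4·1 + 5·1 + 0·1; 0·1 + 7·1 + 3·1) = (7, 9, 10)
w2 = Lw1 = (4·7 + 0·9 + 3·10; 4·7 + 5·9 + 0·10; 0·7 + 7·9 + 3·10) = (58, 73, 93)
w3 = Lw2 = (511, 597, 790)
Lw3 = (4414, 5029, 6549)
w3·Lw3 = 511·4414 + 597·5029 + 790·6549 = 10431577; w3·w3 = 511·511 + 597·597 + 790·790 = 1241630
λ ≈ 10431577/1241630 = 8.4015

λ ≈ 8.4015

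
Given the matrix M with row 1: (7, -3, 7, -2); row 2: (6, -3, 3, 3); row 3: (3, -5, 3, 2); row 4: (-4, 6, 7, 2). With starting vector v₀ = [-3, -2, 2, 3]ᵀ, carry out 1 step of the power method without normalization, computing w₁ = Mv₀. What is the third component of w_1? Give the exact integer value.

13

w1 = Mv₀ = (-7, 3, 13, 20)
The requested component of w1 is 13.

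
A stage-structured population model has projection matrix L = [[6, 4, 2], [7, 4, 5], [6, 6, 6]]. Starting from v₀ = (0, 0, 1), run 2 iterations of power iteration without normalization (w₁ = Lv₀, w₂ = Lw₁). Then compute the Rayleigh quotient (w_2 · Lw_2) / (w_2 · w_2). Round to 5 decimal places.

λ ≈ 14.67877

w1 = Lv₀ = (2, 5, 6)
w2 = Lw1 = (44, 64, 78)
Lw2 = (676, 954, 1116)
w2·Lw2 = 44·676 + 64·954 + 78·1116 = 177848; w2·w2 = 44·44 + 64·64 + 78·78 = 12116
λ ≈ 177848/12116 = 14.67877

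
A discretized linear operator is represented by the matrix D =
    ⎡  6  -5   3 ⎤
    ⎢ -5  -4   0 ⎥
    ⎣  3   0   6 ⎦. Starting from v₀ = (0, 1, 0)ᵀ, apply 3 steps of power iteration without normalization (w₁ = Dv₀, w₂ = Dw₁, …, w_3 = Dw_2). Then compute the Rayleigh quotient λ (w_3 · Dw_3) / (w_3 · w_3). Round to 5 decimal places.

λ ≈ 3.89337

w1 = Dv₀ = (6·0 + (-5)·1 + 3·0; (-5)·0 + (-4)·1 + 0·0; 3·0 + 0·1 + 6·0) = (-5, -4, 0)
w2 = Dw1 = (6·(-5) + (-5)·(-4) + 3·0; (-5)·(-5) + (-4)·(-4) + 0·0; 3·(-5) + 0·(-4) + 6·0) = (-10, 41, -15)
w3 = Dw2 = (-310, -114, -120)
Dw3 = (-1650, 2006, -1650)
w3·Dw3 = (-310)·(-1650) + (-114)·2006 + (-120)·(-1650) = 480816; w3·w3 = (-310)·(-310) + (-114)·(-114) + (-120)·(-120) = 123496
λ ≈ 480816/123496 = 3.89337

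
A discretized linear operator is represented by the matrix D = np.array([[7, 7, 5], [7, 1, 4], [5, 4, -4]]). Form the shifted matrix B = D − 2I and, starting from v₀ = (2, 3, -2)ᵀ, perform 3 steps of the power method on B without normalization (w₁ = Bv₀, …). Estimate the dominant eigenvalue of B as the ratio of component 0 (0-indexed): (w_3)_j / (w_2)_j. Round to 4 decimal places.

μ ≈ 10.1520

B = D − 2I has rows (5, 7, 5); (7, -1, 4); (5, 4, -6)
w1 = Bv₀ = (5·2 + 7·3 + 5·(-2); 7·2 + (-1)·3 + 4·(-2); 5·2 + 4·3 + (-6)·(-2)) = (21, 3, 34)
w2 = Bw1 = (5·21 + 7·3 + 5·34; 7·21 + (-1)·3 + 4·34; 5·21 + 4·3 + (-6)·34) = (296, 280, -87)
w3 = Bw2 = (3005, 1444, 3122)
Ratio: 3005/296 = 10.1520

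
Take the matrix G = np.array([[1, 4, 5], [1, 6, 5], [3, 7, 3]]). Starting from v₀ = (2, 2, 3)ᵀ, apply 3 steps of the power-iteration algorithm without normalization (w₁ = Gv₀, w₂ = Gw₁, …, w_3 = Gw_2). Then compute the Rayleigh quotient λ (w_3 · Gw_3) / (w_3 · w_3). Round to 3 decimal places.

12.071

w1 = Gv₀ = (1·2 + 4·2 + 5·3; 1·2 + 6·2 + 5·3; 3·2 + 7·2 + 3·3) = (25, 29, 29)
w2 = Gw1 = (1·25 + 4·29 + 5·29; 1·25 + 6·29 + 5·29; 3·25 + 7·29 + 3·29) = (286, 344, 365)
w3 = Gw2 = (3487, 4175, 4361)
Gw3 = (41992, 50342, 52769)
w3·Gw3 = 3487·41992 + 4175·50342 + 4361·52769 = 586729563; w3·w3 = 3487·3487 + 4175·4175 + 4361·4361 = 48608115
λ ≈ 586729563/48608115 = 12.071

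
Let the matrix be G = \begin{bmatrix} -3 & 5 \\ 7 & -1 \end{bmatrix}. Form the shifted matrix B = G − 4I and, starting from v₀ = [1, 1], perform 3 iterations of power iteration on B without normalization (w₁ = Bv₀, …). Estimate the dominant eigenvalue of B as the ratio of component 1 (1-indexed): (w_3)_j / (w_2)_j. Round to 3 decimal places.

B = G − 4I has rows (-7, 5); (7, -5)
w1 = Bv₀ = ((-7)·1 + 5·1; 7·1 + (-5)·1) = (-2, 2)
w2 = Bw1 = ((-7)·(-2) + 5·2; 7·(-2) + (-5)·2) = (24, -24)
w3 = Bw2 = (-288, 288)
Ratio: -288/24 = -12.000

μ ≈ -12.000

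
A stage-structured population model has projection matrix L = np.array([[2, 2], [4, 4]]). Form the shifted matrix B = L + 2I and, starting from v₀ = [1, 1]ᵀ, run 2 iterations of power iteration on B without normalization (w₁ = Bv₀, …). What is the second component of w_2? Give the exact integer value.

B = L + 2I has rows (4, 2); (4, 6)
w1 = Bv₀ = (6, 10)
w2 = Bw1 = (44, 84)
Requested component of w2: 84

84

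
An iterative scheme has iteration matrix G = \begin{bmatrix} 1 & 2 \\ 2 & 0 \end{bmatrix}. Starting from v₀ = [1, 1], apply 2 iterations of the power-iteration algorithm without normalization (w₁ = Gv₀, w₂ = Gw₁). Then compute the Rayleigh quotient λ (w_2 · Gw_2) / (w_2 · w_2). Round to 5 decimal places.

w1 = Gv₀ = (3, 2)
w2 = Gw1 = (7, 6)
Gw2 = (19, 14)
w2·Gw2 = 7·19 + 6·14 = 217; w2·w2 = 7·7 + 6·6 = 85
λ ≈ 217/85 = 2.55294

2.55294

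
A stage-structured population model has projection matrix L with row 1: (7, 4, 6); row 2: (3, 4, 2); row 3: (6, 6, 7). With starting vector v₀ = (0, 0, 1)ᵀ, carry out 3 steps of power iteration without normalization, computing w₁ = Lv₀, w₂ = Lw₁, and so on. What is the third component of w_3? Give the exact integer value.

1471

w1 = Lv₀ = (7·0 + 4·0 + 6·1; 3·0 + 4·0 + 2·1; 6·0 + 6·0 + 7·1) = (6, 2, 7)
w2 = Lw1 = (7·6 + 4·2 + 6·7; 3·6 + 4·2 + 2·7; 6·6 + 6·2 + 7·7) = (92, 40, 97)
w3 = Lw2 = (1386, 630, 1471)
The requested component of w3 is 1471.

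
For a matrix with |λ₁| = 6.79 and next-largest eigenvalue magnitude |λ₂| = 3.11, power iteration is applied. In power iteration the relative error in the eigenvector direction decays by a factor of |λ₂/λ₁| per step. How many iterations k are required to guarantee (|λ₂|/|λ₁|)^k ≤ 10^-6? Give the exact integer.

18

|λ₂/λ₁| = 3.11/6.79 = 0.45803
Need k ≥ ln(10^-6) / ln(0.45803) = -13.8155 / -0.7808 ≈ 17.693
Smallest integer k satisfying the bound: 18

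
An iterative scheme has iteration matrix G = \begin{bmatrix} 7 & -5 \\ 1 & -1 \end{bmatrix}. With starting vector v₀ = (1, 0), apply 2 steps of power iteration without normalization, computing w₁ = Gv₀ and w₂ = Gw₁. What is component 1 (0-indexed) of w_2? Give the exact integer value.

w1 = Gv₀ = (7·1 + (-5)·0; 1·1 + (-1)·0) = (7, 1)
w2 = Gw1 = (7·7 + (-5)·1; 1·7 + (-1)·1) = (44, 6)
The requested component of w2 is 6.

6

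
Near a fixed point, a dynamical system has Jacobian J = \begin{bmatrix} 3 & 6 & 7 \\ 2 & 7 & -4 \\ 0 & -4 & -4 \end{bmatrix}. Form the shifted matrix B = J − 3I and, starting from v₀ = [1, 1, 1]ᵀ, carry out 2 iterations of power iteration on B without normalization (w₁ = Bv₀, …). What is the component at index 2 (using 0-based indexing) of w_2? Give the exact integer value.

69

B = J − 3I has rows (0, 6, 7); (2, 4, -4); (0, -4, -7)
w1 = Bv₀ = (13, 2, -11)
w2 = Bw1 = (-65, 78, 69)
Requested component of w2: 69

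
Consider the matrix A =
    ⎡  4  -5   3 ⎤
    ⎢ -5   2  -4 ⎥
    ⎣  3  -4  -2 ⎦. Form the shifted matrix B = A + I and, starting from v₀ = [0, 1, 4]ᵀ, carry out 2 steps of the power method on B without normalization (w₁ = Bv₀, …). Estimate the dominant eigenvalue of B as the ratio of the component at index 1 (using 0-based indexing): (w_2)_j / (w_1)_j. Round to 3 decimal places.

B = A + I has rows (5, -5, 3); (-5, 3, -4); (3, -4, -1)
w1 = Bv₀ = (7, -13, -8)
w2 = Bw1 = (76, -42, 81)
Ratio: -42/-13 = 3.231

3.231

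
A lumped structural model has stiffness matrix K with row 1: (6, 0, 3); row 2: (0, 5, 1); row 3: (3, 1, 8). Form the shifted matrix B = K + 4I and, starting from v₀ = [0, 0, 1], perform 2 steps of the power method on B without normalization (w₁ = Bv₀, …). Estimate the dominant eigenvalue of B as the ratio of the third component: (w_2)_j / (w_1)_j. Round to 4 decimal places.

B = K + 4I has rows (10, 0, 3); (0, 9, 1); (3, 1, 12)
w1 = Bv₀ = (10·0 + 0·0 + 3·1; 0·0 + 9·0 + 1·1; 3·0 + 1·0 + 12·1) = (3, 1, 12)
w2 = Bw1 = (10·3 + 0·1 + 3·12; 0·3 + 9·1 + 1·12; 3·3 + 1·1 + 12·12) = (66, 21, 154)
Ratio: 154/12 = 12.8333

12.8333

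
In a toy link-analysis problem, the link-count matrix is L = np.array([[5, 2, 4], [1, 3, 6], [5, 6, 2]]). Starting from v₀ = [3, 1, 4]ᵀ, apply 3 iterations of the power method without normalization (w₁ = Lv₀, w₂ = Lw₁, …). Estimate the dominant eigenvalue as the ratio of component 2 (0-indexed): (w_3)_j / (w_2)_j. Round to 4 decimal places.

10.6526

w1 = Lv₀ = (5·3 + 2·1 + 4·4; 1·3 + 3·1 + 6·4; 5·3 + 6·1 + 2·4) = (33, 30, 29)
w2 = Lw1 = (5·33 + 2·30 + 4·29; 1·33 + 3·30 + 6·29; 5·33 + 6·30 + 2·29) = (341, 297, 403)
w3 = Lw2 = (3911, 3650, 4293)
Ratio at component: 4293 / 403 = 10.6526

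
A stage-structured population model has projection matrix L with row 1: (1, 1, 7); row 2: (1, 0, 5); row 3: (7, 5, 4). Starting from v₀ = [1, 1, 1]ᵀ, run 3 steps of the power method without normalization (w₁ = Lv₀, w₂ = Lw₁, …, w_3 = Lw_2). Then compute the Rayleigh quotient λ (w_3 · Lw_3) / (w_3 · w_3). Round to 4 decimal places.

w1 = Lv₀ = (1·1 + 1·1 + 7·1; 1·1 + 0·1 + 5·1; 7·1 + 5·1 + 4·1) = (9, 6, 16)
w2 = Lw1 = (1·9 + 1·6 + 7·16; 1·9 + 0·6 + 5·16; 7·9 + 5·6 + 4·16) = (127, 89, 157)
w3 = Lw2 = (1315, 912, 1962)
Lw3 = (15961, 11125, 21613)
w3·Lw3 = 1315·15961 + 912·11125 + 1962·21613 = 73539421; w3·w3 = 1315·1315 + 912·912 + 1962·1962 = 6410413
λ ≈ 73539421/6410413 = 11.4719

11.4719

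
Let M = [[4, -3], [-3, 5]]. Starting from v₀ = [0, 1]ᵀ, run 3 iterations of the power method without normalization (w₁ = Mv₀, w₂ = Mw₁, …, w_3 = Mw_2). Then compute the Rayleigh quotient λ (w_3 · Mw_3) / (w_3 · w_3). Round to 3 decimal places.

λ ≈ 7.541

w1 = Mv₀ = (-3, 5)
w2 = Mw1 = (-27, 34)
w3 = Mw2 = (-210, 251)
Mw3 = (-1593, 1885)
w3·Mw3 = (-210)·(-1593) + 251·1885 = 807665; w3·w3 = (-210)·(-210) + 251·251 = 107101
λ ≈ 807665/107101 = 7.541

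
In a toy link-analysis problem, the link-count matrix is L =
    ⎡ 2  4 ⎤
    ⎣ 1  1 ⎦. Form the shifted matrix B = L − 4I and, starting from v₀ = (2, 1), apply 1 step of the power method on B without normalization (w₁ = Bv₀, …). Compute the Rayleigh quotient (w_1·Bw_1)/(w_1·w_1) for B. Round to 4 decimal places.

B = L − 4I has rows (-2, 4); (1, -3)
w1 = Bv₀ = (0, -1)
Bw1 = (-4, 3)
w1·Bw1 = -3; w1·w1 = 1; μ ≈ -3/1 = -3.0000

μ ≈ -3.0000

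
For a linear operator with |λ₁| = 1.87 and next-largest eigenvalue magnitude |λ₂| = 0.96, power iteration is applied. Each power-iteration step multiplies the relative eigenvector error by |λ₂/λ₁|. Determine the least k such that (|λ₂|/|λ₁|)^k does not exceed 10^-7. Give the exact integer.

25

|λ₂/λ₁| = 0.96/1.87 = 0.51337
Need k ≥ ln(10^-7) / ln(0.51337) = -16.1181 / -0.6668 ≈ 24.174
Smallest integer k satisfying the bound: 25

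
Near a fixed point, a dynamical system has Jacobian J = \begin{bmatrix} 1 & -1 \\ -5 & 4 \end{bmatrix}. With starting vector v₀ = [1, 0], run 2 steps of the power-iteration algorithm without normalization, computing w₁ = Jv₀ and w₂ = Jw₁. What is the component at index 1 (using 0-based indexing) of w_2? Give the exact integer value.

-25

w1 = Jv₀ = (1, -5)
w2 = Jw1 = (6, -25)
The requested component of w2 is -25.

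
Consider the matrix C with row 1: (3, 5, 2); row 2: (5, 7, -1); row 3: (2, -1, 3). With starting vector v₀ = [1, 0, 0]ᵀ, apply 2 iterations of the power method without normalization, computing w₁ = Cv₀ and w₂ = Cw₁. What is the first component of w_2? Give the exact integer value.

w1 = Cv₀ = (3·1 + 5·0 + 2·0; 5·1 + 7·0 + (-1)·0; 2·1 + (-1)·0 + 3·0) = (3, 5, 2)
w2 = Cw1 = (3·3 + 5·5 + 2·2; 5·3 + 7·5 + (-1)·2; 2·3 + (-1)·5 + 3·2) = (38, 48, 7)
The requested component of w2 is 38.

38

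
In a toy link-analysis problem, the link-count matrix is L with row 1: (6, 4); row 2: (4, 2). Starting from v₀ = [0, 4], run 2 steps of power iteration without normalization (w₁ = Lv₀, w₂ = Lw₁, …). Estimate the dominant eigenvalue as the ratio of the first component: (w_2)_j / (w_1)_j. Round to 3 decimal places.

w1 = Lv₀ = (16, 8)
w2 = Lw1 = (128, 80)
Ratio at component: 128 / 16 = 8.000

λ ≈ 8.000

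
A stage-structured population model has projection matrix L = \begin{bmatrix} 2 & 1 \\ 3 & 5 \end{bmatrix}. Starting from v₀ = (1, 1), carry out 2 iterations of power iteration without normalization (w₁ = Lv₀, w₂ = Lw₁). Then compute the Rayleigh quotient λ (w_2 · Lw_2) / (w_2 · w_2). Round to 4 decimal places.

w1 = Lv₀ = (3, 8)
w2 = Lw1 = (14, 49)
Lw2 = (77, 287)
w2·Lw2 = 14·77 + 49·287 = 15141; w2·w2 = 14·14 + 49·49 = 2597
λ ≈ 15141/2597 = 5.8302

5.8302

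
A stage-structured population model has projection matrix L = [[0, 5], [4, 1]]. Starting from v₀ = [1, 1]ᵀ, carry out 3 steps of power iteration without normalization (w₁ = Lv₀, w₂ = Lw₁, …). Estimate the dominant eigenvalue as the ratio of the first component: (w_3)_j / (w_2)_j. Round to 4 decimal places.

w1 = Lv₀ = (0·1 + 5·1; 4·1 + 1·1) = (5, 5)
w2 = Lw1 = (0·5 + 5·5; 4·5 + 1·5) = (25, 25)
w3 = Lw2 = (125, 125)
Ratio at component: 125 / 25 = 5.0000

λ ≈ 5.0000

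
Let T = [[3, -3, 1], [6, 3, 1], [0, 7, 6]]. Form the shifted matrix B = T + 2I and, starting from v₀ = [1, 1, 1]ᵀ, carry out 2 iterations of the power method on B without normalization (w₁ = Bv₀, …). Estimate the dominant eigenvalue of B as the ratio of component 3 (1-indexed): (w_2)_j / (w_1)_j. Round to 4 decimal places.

13.6000

B = T + 2I has rows (5, -3, 1); (6, 5, 1); (0, 7, 8)
w1 = Bv₀ = (3, 12, 15)
w2 = Bw1 = (-6, 93, 204)
Ratio: 204/15 = 13.6000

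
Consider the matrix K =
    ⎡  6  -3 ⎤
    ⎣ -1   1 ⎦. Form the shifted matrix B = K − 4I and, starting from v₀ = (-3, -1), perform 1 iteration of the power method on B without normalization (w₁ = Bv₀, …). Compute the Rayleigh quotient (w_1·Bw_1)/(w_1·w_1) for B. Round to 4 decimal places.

B = K − 4I has rows (2, -3); (-1, -3)
w1 = Bv₀ = (2·(-3) + (-3)·(-1); (-1)·(-3) + (-3)·(-1)) = (-3, 6)
Bw1 = (-24, -15)
w1·Bw1 = -18; w1·w1 = 45; μ ≈ -18/45 = -0.4000

-0.4000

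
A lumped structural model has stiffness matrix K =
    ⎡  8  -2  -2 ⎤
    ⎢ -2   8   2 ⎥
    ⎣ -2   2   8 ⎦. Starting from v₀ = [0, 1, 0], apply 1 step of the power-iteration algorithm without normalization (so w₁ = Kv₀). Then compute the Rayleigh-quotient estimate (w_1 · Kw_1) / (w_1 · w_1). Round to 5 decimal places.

λ ≈ 10.00000

w1 = Kv₀ = (8·0 + (-2)·1 + (-2)·0; (-2)·0 + 8·1 + 2·0; (-2)·0 + 2·1 + 8·0) = (-2, 8, 2)
Kw1 = (-36, 72, 36)
w1·Kw1 = (-2)·(-36) + 8·72 + 2·36 = 720; w1·w1 = (-2)·(-2) + 8·8 + 2·2 = 72
λ ≈ 720/72 = 10.00000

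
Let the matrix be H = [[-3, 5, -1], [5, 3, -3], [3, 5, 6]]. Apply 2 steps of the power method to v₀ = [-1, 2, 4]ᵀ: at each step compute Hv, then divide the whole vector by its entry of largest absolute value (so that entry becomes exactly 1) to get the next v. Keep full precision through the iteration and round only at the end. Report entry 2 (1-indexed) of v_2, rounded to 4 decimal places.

-0.5127

Hv0 = (9.00000, -11.00000, 31.00000); divide by 31.00000 → v1 = (0.29032, -0.35484, 1.00000)
Hv1 = (-3.64516, -2.61290, 5.09677); divide by 5.09677 → v2 = (-0.71519, -0.51266, 1.00000)
Requested entry of v2: -81/158 = -0.5127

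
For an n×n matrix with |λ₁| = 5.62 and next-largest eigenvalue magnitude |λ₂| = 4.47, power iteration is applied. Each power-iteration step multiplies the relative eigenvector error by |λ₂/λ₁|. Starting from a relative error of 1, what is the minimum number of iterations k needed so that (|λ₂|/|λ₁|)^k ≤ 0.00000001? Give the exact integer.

|λ₂/λ₁| = 4.47/5.62 = 0.79537
Need k ≥ ln(0.00000001) / ln(0.79537) = -18.4207 / -0.2289 ≈ 80.460
Smallest integer k satisfying the bound: 81

81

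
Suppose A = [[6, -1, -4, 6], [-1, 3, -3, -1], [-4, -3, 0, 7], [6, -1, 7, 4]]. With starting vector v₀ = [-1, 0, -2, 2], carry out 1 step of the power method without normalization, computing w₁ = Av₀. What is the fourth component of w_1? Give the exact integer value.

w1 = Av₀ = (14, 5, 18, -12)
The requested component of w1 is -12.

-12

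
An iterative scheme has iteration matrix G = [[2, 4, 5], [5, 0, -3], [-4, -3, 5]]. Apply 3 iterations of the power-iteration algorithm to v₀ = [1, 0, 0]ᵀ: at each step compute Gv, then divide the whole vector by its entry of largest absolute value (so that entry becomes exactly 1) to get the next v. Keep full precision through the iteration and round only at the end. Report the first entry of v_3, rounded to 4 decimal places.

0.4007

Gv0 = (2.00000, 5.00000, -4.00000); divide by 5.00000 → v1 = (0.40000, 1.00000, -0.80000)
Gv1 = (0.80000, 4.40000, -8.60000); divide by -8.60000 → v2 = (-0.09302, -0.51163, 1.00000)
Gv2 = (2.76744, -3.46512, 6.90698); divide by 6.90698 → v3 = (0.40067, -0.50168, 1.00000)
Requested entry of v3: -119/-297 = 0.4007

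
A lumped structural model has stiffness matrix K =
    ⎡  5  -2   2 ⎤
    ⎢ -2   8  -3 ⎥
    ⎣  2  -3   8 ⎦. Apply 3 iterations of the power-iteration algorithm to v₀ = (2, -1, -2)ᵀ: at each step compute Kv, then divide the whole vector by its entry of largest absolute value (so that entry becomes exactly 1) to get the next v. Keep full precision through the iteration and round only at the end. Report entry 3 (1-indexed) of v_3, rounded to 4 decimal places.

Kv0 = (8.00000, -6.00000, -9.00000); divide by -9.00000 → v1 = (-0.88889, 0.66667, 1.00000)
Kv1 = (-3.77778, 4.11111, 4.22222); divide by 4.22222 → v2 = (-0.89474, 0.97368, 1.00000)
Kv2 = (-4.42105, 6.57895, 3.28947); divide by 6.57895 → v3 = (-0.67200, 1.00000, 0.50000)
Requested entry of v3: -125/-250 = 0.5000

0.5000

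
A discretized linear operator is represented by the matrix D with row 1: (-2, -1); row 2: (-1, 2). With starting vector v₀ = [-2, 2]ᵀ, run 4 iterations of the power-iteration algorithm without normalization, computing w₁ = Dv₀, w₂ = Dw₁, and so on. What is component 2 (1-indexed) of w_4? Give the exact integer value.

w1 = Dv₀ = ((-2)·(-2) + (-1)·2; (-1)·(-2) + 2·2) = (2, 6)
w2 = Dw1 = ((-2)·2 + (-1)·6; (-1)·2 + 2·6) = (-10, 10)
w3 = Dw2 = (10, 30)
w4 = Dw3 = (-50, 50)
The requested component of w4 is 50.

50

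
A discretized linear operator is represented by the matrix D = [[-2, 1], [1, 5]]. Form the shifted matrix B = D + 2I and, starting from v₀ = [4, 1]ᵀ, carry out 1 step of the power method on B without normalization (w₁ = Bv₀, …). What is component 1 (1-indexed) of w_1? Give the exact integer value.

1

B = D + 2I has rows (0, 1); (1, 7)
w1 = Bv₀ = (1, 11)
Requested component of w1: 1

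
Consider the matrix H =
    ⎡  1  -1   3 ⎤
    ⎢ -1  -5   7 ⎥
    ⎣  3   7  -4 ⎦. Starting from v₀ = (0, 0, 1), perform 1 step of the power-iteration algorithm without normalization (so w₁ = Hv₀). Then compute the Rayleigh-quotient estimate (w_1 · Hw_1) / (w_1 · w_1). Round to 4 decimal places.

λ ≈ -10.8919

w1 = Hv₀ = (1·0 + (-1)·0 + 3·1; (-1)·0 + (-5)·0 + 7·1; 3·0 + 7·0 + (-4)·1) = (3, 7, -4)
Hw1 = (-16, -66, 74)
w1·Hw1 = 3·(-16) + 7·(-66) + (-4)·74 = -806; w1·w1 = 3·3 + 7·7 + (-4)·(-4) = 74
λ ≈ -806/74 = -10.8919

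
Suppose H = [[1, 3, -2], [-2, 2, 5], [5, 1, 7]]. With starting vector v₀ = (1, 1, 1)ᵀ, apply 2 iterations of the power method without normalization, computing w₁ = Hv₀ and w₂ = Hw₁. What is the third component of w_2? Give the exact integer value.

106

w1 = Hv₀ = (1·1 + 3·1 + (-2)·1; (-2)·1 + 2·1 + 5·1; 5·1 + 1·1 + 7·1) = (2, 5, 13)
w2 = Hw1 = (1·2 + 3·5 + (-2)·13; (-2)·2 + 2·5 + 5·13; 5·2 + 1·5 + 7·13) = (-9, 71, 106)
The requested component of w2 is 106.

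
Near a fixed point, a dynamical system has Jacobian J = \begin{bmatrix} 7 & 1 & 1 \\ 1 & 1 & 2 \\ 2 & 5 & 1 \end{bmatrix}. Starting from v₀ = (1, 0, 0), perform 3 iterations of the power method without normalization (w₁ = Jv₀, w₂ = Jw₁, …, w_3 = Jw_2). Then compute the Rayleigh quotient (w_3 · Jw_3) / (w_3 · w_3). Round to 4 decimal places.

λ ≈ 7.8322

w1 = Jv₀ = (7·1 + 1·0 + 1·0; 1·1 + 1·0 + 2·0; 2·1 + 5·0 + 1·0) = (7, 1, 2)
w2 = Jw1 = (7·7 + 1·1 + 1·2; 1·7 + 1·1 + 2·2; 2·7 + 5·1 + 1·2) = (52, 12, 21)
w3 = Jw2 = (397, 106, 185)
Jw3 = (3070, 873, 1509)
w3·Jw3 = 397·3070 + 106·873 + 185·1509 = 1590493; w3·w3 = 397·397 + 106·106 + 185·185 = 203070
λ ≈ 1590493/203070 = 7.8322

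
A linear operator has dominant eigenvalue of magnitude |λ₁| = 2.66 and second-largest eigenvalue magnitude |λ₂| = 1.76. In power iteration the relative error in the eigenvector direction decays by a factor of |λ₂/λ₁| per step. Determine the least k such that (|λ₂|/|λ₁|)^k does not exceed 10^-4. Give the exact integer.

|λ₂/λ₁| = 1.76/2.66 = 0.66165
Need k ≥ ln(10^-4) / ln(0.66165) = -9.2103 / -0.4130 ≈ 22.300
Smallest integer k satisfying the bound: 23

23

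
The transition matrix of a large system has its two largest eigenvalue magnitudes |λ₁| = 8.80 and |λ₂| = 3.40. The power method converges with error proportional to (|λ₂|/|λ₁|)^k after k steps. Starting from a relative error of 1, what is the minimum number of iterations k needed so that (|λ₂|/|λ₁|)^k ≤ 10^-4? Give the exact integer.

10

|λ₂/λ₁| = 3.40/8.80 = 0.38636
Need k ≥ ln(10^-4) / ln(0.38636) = -9.2103 / -0.9510 ≈ 9.685
Smallest integer k satisfying the bound: 10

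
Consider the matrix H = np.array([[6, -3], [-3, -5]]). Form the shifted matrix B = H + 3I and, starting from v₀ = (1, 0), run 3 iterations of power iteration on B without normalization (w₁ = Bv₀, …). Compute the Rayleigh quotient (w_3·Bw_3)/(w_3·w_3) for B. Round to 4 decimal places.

B = H + 3I has rows (9, -3); (-3, -2)
w1 = Bv₀ = (9·1 + (-3)·0; (-3)·1 + (-2)·0) = (9, -3)
w2 = Bw1 = (9·9 + (-3)·(-3); (-3)·9 + (-2)·(-3)) = (90, -21)
w3 = Bw2 = (873, -228)
Bw3 = (8541, -2163)
w3·Bw3 = 7949457; w3·w3 = 814113; μ ≈ 7949457/814113 = 9.7646

μ ≈ 9.7646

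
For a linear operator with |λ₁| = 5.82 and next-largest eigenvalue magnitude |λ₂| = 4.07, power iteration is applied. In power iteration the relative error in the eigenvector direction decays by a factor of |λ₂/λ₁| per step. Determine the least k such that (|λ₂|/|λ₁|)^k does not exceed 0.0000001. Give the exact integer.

46

|λ₂/λ₁| = 4.07/5.82 = 0.69931
Need k ≥ ln(0.0000001) / ln(0.69931) = -16.1181 / -0.3577 ≈ 45.066
Smallest integer k satisfying the bound: 46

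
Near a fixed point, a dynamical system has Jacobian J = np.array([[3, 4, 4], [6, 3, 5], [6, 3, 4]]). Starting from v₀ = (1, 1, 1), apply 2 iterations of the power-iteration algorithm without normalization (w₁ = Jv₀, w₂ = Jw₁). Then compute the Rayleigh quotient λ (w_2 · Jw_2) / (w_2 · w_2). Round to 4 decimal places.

λ ≈ 12.5023

w1 = Jv₀ = (11, 14, 13)
w2 = Jw1 = (141, 173, 160)
Jw2 = (1755, 2165, 2005)
w2·Jw2 = 141·1755 + 173·2165 + 160·2005 = 942800; w2·w2 = 141·141 + 173·173 + 160·160 = 75410
λ ≈ 942800/75410 = 12.5023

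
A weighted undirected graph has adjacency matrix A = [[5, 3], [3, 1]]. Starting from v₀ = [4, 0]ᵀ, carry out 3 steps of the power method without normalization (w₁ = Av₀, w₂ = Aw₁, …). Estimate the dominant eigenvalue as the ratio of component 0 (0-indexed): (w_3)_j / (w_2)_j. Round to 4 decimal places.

λ ≈ 6.5882

w1 = Av₀ = (5·4 + 3·0; 3·4 + 1·0) = (20, 12)
w2 = Aw1 = (5·20 + 3·12; 3·20 + 1·12) = (136, 72)
w3 = Aw2 = (896, 480)
Ratio at component: 896 / 136 = 6.5882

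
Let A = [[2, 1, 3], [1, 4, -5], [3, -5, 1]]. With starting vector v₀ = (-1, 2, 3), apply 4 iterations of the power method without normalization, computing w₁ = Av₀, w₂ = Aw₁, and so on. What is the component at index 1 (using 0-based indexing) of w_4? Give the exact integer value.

w1 = Av₀ = (2·(-1) + 1·2 + 3·3; 1·(-1) + 4·2 + (-5)·3; 3·(-1) + (-5)·2 + 1·3) = (9, -8, -10)
w2 = Aw1 = (2·9 + 1·(-8) + 3·(-10); 1·9 + 4·(-8) + (-5)·(-10); 3·9 + (-5)·(-8) + 1·(-10)) = (-20, 27, 57)
w3 = Aw2 = (158, -197, -138)
w4 = Aw3 = (-295, 60, 1321)
The requested component of w4 is 60.

60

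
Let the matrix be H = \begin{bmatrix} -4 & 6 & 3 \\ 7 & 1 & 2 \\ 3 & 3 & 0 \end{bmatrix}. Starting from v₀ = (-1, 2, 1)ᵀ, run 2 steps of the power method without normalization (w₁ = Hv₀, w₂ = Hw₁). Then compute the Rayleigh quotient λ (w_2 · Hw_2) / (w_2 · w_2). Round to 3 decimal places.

-5.442

w1 = Hv₀ = (19, -3, 3)
w2 = Hw1 = (-85, 136, 48)
Hw2 = (1300, -363, 153)
w2·Hw2 = (-85)·1300 + 136·(-363) + 48·153 = -152524; w2·w2 = (-85)·(-85) + 136·136 + 48·48 = 28025
λ ≈ -152524/28025 = -5.442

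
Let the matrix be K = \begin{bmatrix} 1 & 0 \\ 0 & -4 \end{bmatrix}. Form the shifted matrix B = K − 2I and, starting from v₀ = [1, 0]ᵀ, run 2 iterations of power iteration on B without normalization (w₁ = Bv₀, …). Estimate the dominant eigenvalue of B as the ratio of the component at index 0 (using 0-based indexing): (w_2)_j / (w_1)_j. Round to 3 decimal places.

-1.000

B = K − 2I has rows (-1, 0); (0, -6)
w1 = Bv₀ = ((-1)·1 + 0·0; 0·1 + (-6)·0) = (-1, 0)
w2 = Bw1 = ((-1)·(-1) + 0·0; 0·(-1) + (-6)·0) = (1, 0)
Ratio: 1/-1 = -1.000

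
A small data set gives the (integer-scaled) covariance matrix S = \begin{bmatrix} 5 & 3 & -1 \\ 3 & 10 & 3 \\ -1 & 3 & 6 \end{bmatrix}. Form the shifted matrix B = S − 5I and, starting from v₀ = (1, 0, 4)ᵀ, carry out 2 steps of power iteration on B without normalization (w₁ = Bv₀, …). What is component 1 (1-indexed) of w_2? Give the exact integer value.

42

B = S − 5I has rows (0, 3, -1); (3, 5, 3); (-1, 3, 1)
w1 = Bv₀ = (0·1 + 3·0 + (-1)·4; 3·1 + 5·0 + 3·4; (-1)·1 + 3·0 + 1·4) = (-4, 15, 3)
w2 = Bw1 = (0·(-4) + 3·15 + (-1)·3; 3·(-4) + 5·15 + 3·3; (-1)·(-4) + 3·15 + 1·3) = (42, 72, 52)
Requested component of w2: 42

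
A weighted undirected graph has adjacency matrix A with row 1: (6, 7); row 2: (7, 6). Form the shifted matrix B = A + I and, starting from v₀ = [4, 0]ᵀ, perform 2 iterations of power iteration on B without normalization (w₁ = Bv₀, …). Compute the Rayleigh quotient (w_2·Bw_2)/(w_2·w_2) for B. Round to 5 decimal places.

μ ≈ 14.00000

B = A + I has rows (7, 7); (7, 7)
w1 = Bv₀ = (7·4 + 7·0; 7·4 + 7·0) = (28, 28)
w2 = Bw1 = (7·28 + 7·28; 7·28 + 7·28) = (392, 392)
Bw2 = (5488, 5488)
w2·Bw2 = 4302592; w2·w2 = 307328; μ ≈ 4302592/307328 = 14.00000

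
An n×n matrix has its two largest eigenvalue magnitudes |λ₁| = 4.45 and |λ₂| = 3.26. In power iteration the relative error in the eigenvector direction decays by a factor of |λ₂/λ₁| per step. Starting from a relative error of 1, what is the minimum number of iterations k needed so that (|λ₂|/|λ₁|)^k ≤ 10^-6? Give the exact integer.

|λ₂/λ₁| = 3.26/4.45 = 0.73258
Need k ≥ ln(10^-6) / ln(0.73258) = -13.8155 / -0.3112 ≈ 44.398
Smallest integer k satisfying the bound: 45

45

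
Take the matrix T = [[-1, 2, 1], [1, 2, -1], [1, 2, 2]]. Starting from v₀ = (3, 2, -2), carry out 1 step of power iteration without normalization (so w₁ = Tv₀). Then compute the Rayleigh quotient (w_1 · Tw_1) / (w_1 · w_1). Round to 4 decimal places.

1.9011

w1 = Tv₀ = ((-1)·3 + 2·2 + 1·(-2); 1·3 + 2·2 + (-1)·(-2); 1·3 + 2·2 + 2·(-2)) = (-1, 9, 3)
Tw1 = (22, 14, 23)
w1·Tw1 = (-1)·22 + 9·14 + 3·23 = 173; w1·w1 = (-1)·(-1) + 9·9 + 3·3 = 91
λ ≈ 173/91 = 1.9011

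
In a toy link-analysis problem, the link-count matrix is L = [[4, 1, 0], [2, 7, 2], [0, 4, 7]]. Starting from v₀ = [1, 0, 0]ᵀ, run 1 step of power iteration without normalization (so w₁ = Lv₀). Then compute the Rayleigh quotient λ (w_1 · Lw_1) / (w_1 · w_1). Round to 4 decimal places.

w1 = Lv₀ = (4, 2, 0)
Lw1 = (18, 22, 8)
w1·Lw1 = 4·18 + 2·22 + 0·8 = 116; w1·w1 = 4·4 + 2·2 + 0·0 = 20
λ ≈ 116/20 = 5.8000

5.8000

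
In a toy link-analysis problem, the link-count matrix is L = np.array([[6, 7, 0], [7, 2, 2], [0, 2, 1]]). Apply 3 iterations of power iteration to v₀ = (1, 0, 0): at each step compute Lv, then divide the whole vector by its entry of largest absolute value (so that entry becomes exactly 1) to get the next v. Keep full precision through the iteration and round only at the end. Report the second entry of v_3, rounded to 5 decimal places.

Lv0 = (6.000000, 7.000000, 0.000000); divide by 7.000000 → v1 = (0.857143, 1.000000, 0.000000)
Lv1 = (12.142857, 8.000000, 2.000000); divide by 12.142857 → v2 = (1.000000, 0.658824, 0.164706)
Lv2 = (10.611765, 8.647059, 1.482353); divide by 10.611765 → v3 = (1.000000, 0.814856, 0.139690)
Requested entry of v3: 735/902 = 0.81486

0.81486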